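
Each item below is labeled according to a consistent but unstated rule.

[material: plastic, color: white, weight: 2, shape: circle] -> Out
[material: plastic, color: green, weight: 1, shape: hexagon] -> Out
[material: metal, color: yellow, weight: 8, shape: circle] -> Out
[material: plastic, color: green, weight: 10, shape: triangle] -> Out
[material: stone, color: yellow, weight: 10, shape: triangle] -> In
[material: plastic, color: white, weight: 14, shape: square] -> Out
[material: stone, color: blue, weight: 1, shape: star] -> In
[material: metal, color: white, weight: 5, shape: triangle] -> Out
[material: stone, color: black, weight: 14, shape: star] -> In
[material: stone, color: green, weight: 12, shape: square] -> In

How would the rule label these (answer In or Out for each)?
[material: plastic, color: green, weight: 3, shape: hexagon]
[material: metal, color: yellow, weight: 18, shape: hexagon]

Out, Out

'In' ⟺ material is stone.
[material: plastic, color: green, weight: 3, shape: hexagon] — material is plastic, hence Out. [material: metal, color: yellow, weight: 18, shape: hexagon] — material is metal, hence Out.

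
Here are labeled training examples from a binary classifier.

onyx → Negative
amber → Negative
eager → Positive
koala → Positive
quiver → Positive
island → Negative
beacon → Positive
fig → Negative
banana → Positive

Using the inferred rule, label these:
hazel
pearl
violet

Negative, Negative, Positive

One predicate separates the groups cleanly: has ≥ 3 vowels.
Negative: hazel, since 2 vowels. Negative: pearl, since 2 vowels. Positive: violet, since 3 vowels.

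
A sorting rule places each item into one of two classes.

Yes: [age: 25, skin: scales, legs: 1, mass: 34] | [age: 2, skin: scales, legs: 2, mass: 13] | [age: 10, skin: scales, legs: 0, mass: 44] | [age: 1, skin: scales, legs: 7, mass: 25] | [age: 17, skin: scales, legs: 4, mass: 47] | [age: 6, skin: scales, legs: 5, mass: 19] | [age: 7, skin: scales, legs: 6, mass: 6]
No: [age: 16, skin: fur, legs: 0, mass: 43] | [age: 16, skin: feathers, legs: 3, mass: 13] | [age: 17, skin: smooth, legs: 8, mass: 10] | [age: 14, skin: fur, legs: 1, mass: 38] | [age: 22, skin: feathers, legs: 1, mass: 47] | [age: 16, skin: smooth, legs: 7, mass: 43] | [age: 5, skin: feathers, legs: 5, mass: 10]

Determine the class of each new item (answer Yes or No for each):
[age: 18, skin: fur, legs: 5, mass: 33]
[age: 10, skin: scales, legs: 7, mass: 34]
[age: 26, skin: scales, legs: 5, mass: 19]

All 'Yes' examples share one property — skin is scales — and every 'No' example lacks it.
[age: 18, skin: fur, legs: 5, mass: 33]: skin is fur, fails this test → No.
[age: 10, skin: scales, legs: 7, mass: 34]: skin is scales, matches → Yes.
[age: 26, skin: scales, legs: 5, mass: 19]: skin is scales, matches → Yes.

No, Yes, Yes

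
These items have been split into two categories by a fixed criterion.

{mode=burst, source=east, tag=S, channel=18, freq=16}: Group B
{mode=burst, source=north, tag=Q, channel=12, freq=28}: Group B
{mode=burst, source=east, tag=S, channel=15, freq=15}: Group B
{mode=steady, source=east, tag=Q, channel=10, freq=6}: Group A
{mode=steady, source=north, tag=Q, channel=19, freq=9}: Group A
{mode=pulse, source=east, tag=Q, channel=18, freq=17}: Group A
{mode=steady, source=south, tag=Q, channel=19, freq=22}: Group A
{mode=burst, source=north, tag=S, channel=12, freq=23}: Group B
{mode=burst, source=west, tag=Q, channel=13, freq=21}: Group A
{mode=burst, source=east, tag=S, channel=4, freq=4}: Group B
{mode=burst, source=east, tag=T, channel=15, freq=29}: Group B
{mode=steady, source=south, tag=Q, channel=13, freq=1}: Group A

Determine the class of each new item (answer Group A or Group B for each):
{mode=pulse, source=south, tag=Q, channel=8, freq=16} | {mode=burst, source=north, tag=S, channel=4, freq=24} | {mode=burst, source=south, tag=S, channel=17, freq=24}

Rule: tag is Q AND freq ≤ 22. This holds for each 'Group A' example and fails for each 'Group B' one.

Group A, Group B, Group B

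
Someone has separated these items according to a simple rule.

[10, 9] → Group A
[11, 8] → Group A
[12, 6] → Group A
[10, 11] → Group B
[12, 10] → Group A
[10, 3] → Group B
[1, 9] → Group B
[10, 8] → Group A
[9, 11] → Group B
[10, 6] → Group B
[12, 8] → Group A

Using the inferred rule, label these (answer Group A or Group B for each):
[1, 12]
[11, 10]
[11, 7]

Group B, Group A, Group A

Rule: first > second AND sum ≥ 18. This holds for each 'Group A' example and fails for each 'Group B' one.
[1, 12] → 1 < 12, 1+12 = 13 → Group B. [11, 10] → 11 > 10, 11+10 = 21 → Group A. [11, 7] → 11 > 7, 11+7 = 18 → Group A.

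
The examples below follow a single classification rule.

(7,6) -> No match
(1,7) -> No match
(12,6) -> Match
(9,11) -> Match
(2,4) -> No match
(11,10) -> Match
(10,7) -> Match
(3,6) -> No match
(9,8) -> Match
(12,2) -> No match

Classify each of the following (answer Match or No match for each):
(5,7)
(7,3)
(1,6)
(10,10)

Rule: sum ≥ 17. This holds for each 'Match' example and fails for each 'No match' one.
(5,7) → 5+7 = 12 → No match. (7,3) → 7+3 = 10 → No match. (1,6) → 1+6 = 7 → No match. (10,10) → 10+10 = 20 → Match.

No match, No match, No match, Match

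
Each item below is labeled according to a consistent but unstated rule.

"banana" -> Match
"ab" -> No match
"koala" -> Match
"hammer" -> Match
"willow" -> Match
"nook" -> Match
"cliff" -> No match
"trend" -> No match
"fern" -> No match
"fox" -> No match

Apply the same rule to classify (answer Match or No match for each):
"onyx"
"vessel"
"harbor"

No match, Match, Match

The distinguishing property — has ≥ 2 vowels — holds for all the 'Match' cases and none of the 'No match' cases.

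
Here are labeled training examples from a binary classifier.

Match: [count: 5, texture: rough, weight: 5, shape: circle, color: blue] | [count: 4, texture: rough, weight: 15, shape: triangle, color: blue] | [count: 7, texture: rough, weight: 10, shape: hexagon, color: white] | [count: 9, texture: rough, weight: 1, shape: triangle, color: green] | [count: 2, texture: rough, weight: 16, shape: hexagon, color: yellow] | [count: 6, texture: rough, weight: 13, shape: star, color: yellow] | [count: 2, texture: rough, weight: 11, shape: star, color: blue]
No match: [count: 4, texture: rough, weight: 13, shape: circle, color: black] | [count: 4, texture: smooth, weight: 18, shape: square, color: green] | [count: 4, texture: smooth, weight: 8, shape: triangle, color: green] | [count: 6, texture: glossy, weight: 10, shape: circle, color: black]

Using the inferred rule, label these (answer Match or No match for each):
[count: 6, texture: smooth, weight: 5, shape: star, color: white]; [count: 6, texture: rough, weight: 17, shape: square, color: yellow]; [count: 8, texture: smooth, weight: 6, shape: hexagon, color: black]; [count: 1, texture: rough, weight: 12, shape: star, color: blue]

No match, Match, No match, Match

The rule appears to be: color is not black AND texture is rough.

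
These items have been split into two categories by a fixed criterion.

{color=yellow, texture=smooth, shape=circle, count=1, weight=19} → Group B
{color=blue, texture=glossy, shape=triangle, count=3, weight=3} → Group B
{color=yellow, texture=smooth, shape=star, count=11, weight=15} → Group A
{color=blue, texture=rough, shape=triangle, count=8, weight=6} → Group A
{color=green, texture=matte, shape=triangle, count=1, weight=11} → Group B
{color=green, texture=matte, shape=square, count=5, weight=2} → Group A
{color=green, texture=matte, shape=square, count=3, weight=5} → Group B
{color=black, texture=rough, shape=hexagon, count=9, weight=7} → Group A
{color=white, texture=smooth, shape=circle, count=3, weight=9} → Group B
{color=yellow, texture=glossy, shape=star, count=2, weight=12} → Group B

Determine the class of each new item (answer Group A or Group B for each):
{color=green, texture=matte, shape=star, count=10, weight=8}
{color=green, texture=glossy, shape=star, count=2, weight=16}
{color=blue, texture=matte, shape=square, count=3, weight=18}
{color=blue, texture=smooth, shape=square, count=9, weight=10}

The distinguishing property — count ≥ 5 — holds for all the 'Group A' cases and none of the 'Group B' cases.
{color=green, texture=matte, shape=star, count=10, weight=8}: Group A (count = 10). {color=green, texture=glossy, shape=star, count=2, weight=16}: Group B (count = 2). {color=blue, texture=matte, shape=square, count=3, weight=18}: Group B (count = 3). {color=blue, texture=smooth, shape=square, count=9, weight=10}: Group A (count = 9).

Group A, Group B, Group B, Group A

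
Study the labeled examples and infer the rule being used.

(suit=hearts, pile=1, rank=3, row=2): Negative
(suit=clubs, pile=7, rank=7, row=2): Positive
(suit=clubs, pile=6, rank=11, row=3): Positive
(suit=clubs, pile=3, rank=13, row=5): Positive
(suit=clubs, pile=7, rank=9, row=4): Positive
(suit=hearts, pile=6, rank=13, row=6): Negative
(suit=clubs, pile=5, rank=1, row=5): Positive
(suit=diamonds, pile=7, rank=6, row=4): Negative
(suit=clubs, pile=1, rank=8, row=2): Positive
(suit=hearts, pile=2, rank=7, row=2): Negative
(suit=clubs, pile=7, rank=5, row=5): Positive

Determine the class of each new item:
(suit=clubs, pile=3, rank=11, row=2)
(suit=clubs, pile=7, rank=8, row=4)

'Positive' ⟺ suit is clubs.
(suit=clubs, pile=3, rank=11, row=2): Positive (suit is clubs). (suit=clubs, pile=7, rank=8, row=4): Positive (suit is clubs).

Positive, Positive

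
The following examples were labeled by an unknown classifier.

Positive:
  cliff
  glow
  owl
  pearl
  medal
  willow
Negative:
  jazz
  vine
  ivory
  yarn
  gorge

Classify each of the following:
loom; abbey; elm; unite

Positive, Negative, Positive, Negative

Looking at the examples, the only property every 'Positive' case has and every 'Negative' case lacks is: contains 'l'.
loom → has 'l' → Positive.
abbey → no 'l' → Negative.
elm → has 'l' → Positive.
unite → no 'l' → Negative.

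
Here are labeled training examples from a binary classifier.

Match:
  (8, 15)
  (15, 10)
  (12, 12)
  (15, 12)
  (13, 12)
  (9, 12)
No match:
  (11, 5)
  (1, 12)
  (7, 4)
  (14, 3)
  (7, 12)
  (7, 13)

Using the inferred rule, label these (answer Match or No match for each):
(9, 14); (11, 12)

Match, Match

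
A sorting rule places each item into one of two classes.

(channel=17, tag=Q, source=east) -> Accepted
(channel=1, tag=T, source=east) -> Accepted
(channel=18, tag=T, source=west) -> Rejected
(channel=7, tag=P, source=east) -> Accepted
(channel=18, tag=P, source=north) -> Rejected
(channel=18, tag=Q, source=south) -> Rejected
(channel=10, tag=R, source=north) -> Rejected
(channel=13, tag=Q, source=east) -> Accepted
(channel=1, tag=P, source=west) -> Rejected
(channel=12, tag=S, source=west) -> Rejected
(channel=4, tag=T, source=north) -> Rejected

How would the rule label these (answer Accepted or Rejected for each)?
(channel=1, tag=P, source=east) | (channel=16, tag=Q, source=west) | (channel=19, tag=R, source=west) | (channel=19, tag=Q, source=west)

Comparing the two groups points to one rule — source is east.
(channel=1, tag=P, source=east): Accepted (source is east). (channel=16, tag=Q, source=west): Rejected (source is west). (channel=19, tag=R, source=west): Rejected (source is west). (channel=19, tag=Q, source=west): Rejected (source is west).

Accepted, Rejected, Rejected, Rejected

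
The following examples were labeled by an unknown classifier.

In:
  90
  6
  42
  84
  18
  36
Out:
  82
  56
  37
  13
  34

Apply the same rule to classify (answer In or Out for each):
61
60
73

Out, In, Out

A rule that fits every label: multiple of 3 — true of each 'In' example, false of each 'Out' one.
61: 61 = 3·20 + 1, fails the rule → Out. 60: 60 = 3·20, passes → In. 73: 73 = 3·24 + 1, fails the rule → Out.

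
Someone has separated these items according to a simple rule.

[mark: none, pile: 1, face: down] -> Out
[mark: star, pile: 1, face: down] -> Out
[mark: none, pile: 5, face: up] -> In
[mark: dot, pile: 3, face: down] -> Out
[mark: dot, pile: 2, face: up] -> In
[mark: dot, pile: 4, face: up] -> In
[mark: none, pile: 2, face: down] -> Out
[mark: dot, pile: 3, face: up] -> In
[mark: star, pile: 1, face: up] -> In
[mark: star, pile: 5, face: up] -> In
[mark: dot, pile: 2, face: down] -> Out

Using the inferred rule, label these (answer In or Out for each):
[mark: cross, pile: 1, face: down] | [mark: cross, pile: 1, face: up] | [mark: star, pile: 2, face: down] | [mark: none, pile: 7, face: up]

Out, In, Out, In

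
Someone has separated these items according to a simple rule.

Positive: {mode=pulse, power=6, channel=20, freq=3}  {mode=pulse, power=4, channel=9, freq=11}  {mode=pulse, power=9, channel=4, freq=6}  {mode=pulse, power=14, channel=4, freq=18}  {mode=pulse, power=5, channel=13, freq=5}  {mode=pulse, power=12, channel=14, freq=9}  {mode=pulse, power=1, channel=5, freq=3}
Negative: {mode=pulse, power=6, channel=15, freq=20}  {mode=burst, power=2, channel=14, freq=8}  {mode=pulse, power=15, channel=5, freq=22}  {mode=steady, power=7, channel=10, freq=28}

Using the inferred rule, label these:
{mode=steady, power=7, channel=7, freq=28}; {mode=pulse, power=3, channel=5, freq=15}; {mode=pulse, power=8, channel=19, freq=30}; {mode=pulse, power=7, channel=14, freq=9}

Negative, Positive, Negative, Positive

The pattern is that an item is 'Positive' exactly when: mode is pulse AND freq ≤ 18.
{mode=steady, power=7, channel=7, freq=28} — mode is steady, freq = 28, hence Negative. {mode=pulse, power=3, channel=5, freq=15} — mode is pulse, freq = 15, hence Positive. {mode=pulse, power=8, channel=19, freq=30} — mode is pulse, freq = 30, hence Negative. {mode=pulse, power=7, channel=14, freq=9} — mode is pulse, freq = 9, hence Positive.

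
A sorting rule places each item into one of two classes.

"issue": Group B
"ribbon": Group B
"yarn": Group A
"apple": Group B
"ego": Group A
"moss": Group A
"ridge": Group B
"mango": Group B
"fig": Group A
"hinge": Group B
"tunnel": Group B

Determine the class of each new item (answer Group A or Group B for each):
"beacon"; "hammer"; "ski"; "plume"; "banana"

Group B, Group B, Group A, Group B, Group B

'Group A' ⟺ length ≤ 4.
"beacon" — length 6, hence Group B. "hammer" — length 6, hence Group B. "ski" — length 3, hence Group A. "plume" — length 5, hence Group B. "banana" — length 6, hence Group B.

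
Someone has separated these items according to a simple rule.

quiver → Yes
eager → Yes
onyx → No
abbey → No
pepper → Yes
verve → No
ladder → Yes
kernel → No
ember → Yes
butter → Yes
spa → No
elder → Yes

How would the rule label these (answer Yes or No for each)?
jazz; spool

Looking at the examples, the only property every 'Yes' case has and every 'No' case lacks is: ends with 'r'.
jazz: ends with 'z', does not satisfy this → No.
spool: ends with 'l', does not satisfy this → No.

No, No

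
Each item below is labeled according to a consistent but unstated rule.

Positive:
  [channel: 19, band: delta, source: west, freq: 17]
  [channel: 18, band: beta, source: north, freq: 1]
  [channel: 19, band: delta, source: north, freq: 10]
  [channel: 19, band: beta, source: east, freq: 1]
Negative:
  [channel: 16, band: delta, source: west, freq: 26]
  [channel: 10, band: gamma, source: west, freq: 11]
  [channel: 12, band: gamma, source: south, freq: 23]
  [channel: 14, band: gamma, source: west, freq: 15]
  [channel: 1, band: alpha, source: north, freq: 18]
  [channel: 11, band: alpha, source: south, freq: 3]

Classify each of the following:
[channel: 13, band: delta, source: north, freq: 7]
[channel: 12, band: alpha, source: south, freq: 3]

Negative, Negative

Every 'Positive' example satisfies: channel ≥ 18. None of the 'Negative' examples do.
[channel: 13, band: delta, source: north, freq: 7] → channel = 13 → Negative.
[channel: 12, band: alpha, source: south, freq: 3] → channel = 12 → Negative.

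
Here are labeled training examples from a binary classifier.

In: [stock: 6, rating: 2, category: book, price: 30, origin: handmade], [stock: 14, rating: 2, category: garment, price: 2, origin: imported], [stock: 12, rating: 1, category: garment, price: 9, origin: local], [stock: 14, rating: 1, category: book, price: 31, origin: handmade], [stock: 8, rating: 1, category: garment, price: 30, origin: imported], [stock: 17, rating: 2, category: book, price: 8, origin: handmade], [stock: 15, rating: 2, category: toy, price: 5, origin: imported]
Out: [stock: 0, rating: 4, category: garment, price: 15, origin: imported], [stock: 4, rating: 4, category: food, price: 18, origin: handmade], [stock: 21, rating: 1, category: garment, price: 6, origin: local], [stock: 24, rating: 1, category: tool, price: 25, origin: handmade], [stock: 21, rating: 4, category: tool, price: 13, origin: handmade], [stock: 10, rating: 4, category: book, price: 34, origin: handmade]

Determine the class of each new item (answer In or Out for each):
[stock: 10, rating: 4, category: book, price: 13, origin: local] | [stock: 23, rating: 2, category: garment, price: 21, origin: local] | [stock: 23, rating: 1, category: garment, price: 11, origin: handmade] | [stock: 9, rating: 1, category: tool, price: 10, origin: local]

Out, Out, Out, In

A rule that fits every label: rating ≤ 2 AND stock ≤ 17 — true of each 'In' example, false of each 'Out' one.
[stock: 10, rating: 4, category: book, price: 13, origin: local]: rating = 4, stock = 10, fails this test → Out.
[stock: 23, rating: 2, category: garment, price: 21, origin: local]: rating = 2, stock = 23, fails this test → Out.
[stock: 23, rating: 1, category: garment, price: 11, origin: handmade]: rating = 1, stock = 23, fails this test → Out.
[stock: 9, rating: 1, category: tool, price: 10, origin: local]: rating = 1, stock = 9, checks out → In.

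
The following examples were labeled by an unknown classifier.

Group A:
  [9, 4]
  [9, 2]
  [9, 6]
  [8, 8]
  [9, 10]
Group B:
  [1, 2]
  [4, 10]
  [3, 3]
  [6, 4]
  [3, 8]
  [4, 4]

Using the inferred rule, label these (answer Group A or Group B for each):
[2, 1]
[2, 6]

'Group A' ⟺ first ≥ 8.

Group B, Group B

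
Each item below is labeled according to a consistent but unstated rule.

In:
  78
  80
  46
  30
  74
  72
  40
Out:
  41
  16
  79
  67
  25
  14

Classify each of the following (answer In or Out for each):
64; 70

The classifier is using: even AND at least 25.
64 — 64 is even, 64 ≥ 25, hence In. 70 — 70 is even, 70 ≥ 25, hence In.

In, In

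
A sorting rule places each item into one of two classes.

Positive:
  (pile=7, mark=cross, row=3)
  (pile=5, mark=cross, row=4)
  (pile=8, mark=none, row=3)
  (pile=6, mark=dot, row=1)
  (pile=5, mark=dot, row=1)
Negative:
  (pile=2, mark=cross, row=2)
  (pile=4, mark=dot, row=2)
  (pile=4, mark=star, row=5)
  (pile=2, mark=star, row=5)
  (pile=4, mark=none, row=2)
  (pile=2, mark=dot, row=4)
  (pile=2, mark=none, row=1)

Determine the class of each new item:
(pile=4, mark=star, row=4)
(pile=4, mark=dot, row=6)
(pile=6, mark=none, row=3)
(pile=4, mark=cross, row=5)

Negative, Negative, Positive, Negative

The common property of the 'Positive' items is: pile ≥ 5. No 'Negative' item has it.
(pile=4, mark=star, row=4): pile = 4, doesn't qualify → Negative. (pile=4, mark=dot, row=6): pile = 4, doesn't qualify → Negative. (pile=6, mark=none, row=3): pile = 6, fits → Positive. (pile=4, mark=cross, row=5): pile = 4, doesn't qualify → Negative.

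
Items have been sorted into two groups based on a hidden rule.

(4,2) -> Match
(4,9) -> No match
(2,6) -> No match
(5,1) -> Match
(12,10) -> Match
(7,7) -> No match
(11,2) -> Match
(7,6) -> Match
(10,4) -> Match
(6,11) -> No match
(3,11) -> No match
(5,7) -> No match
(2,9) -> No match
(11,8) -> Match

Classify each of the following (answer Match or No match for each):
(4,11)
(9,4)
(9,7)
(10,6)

No match, Match, Match, Match

'Match' ⟺ first > second.
(4,11): 4 < 11, fails this test → No match. (9,4): 9 > 4, meets the rule → Match. (9,7): 9 > 7, meets the rule → Match. (10,6): 10 > 6, meets the rule → Match.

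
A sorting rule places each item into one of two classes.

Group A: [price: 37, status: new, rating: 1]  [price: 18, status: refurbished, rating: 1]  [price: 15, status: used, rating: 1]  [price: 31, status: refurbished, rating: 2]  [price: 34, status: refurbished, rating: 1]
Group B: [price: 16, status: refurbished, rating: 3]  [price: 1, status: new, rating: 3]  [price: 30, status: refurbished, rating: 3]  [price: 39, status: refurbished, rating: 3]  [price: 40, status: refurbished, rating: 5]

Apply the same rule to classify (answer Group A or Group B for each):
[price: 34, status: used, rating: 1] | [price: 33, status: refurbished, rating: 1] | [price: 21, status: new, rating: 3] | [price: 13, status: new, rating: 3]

The distinguishing property — rating ≤ 2 — holds for all the 'Group A' cases and none of the 'Group B' cases.

Group A, Group A, Group B, Group B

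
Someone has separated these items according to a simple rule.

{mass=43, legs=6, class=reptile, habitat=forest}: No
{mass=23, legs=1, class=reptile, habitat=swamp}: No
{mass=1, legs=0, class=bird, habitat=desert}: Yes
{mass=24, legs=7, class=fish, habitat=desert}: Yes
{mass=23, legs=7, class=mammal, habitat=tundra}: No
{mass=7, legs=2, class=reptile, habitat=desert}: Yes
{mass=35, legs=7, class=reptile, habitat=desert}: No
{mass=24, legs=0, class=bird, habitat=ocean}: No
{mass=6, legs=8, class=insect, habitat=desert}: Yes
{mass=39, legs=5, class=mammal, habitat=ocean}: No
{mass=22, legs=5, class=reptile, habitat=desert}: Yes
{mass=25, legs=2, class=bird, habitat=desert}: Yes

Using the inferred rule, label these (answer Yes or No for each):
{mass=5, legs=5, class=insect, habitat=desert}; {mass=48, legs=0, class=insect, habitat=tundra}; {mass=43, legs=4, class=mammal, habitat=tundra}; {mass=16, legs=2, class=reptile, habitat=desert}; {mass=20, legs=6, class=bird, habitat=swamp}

The common property of the 'Yes' items is: habitat is desert AND mass ≤ 25. No 'No' item has it.
{mass=5, legs=5, class=insect, habitat=desert} → habitat is desert, mass = 5 → Yes.
{mass=48, legs=0, class=insect, habitat=tundra} → habitat is tundra, mass = 48 → No.
{mass=43, legs=4, class=mammal, habitat=tundra} → habitat is tundra, mass = 43 → No.
{mass=16, legs=2, class=reptile, habitat=desert} → habitat is desert, mass = 16 → Yes.
{mass=20, legs=6, class=bird, habitat=swamp} → habitat is swamp, mass = 20 → No.

Yes, No, No, Yes, No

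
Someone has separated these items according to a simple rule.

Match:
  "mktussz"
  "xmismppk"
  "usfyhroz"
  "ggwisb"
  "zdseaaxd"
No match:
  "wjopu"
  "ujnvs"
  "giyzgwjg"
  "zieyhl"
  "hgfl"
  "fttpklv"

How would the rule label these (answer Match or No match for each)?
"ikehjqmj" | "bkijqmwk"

No match, No match

One predicate separates the groups cleanly: length ≥ 6 AND contains 's'.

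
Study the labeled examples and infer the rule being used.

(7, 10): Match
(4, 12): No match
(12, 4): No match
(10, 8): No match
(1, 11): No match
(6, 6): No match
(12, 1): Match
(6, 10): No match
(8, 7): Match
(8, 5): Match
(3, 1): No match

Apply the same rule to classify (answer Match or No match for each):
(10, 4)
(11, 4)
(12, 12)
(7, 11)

Rule: sum is odd. This holds for each 'Match' example and fails for each 'No match' one.
(10, 4) → 10+4 = 14 → No match. (11, 4) → 11+4 = 15 → Match. (12, 12) → 12+12 = 24 → No match. (7, 11) → 7+11 = 18 → No match.

No match, Match, No match, No match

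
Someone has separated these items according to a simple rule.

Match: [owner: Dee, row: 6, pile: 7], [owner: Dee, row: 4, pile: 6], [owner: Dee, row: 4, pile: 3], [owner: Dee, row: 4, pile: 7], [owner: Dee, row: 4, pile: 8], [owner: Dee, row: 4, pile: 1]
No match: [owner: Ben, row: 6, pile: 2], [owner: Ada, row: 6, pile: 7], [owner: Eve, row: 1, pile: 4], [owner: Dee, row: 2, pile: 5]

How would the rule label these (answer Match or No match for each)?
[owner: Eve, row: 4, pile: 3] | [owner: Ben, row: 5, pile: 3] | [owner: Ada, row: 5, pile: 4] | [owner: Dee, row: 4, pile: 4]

No match, No match, No match, Match

The simplest hypothesis consistent with all the labels is: owner is Dee AND row ≥ 4.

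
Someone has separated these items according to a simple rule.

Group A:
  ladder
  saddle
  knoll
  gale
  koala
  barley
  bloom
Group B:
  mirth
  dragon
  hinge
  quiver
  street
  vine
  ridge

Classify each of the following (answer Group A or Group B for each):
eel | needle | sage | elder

Group A, Group A, Group B, Group A

The pattern is that an item is 'Group A' exactly when: contains 'l'.
eel → has 'l' → Group A. needle → has 'l' → Group A. sage → no 'l' → Group B. elder → has 'l' → Group A.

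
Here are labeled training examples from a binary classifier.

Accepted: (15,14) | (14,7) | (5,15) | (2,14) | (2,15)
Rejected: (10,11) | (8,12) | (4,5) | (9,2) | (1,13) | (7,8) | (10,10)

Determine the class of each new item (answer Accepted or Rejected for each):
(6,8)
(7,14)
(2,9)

Rejected, Accepted, Rejected

One predicate separates the groups cleanly: max ≥ 14.
(6,8): max 8 — fails this test, so Rejected.
(7,14): max 14 — has this property, so Accepted.
(2,9): max 9 — fails this test, so Rejected.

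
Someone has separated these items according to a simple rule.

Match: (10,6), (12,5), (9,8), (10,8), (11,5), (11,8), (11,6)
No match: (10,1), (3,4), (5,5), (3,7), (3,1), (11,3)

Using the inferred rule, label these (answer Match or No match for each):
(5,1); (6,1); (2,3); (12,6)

The rule appears to be: sum ≥ 16.
(5,1): 5+1 = 6 — does not pass, so No match. (6,1): 6+1 = 7 — does not pass, so No match. (2,3): 2+3 = 5 — does not pass, so No match. (12,6): 12+6 = 18 — checks out, so Match.

No match, No match, No match, Match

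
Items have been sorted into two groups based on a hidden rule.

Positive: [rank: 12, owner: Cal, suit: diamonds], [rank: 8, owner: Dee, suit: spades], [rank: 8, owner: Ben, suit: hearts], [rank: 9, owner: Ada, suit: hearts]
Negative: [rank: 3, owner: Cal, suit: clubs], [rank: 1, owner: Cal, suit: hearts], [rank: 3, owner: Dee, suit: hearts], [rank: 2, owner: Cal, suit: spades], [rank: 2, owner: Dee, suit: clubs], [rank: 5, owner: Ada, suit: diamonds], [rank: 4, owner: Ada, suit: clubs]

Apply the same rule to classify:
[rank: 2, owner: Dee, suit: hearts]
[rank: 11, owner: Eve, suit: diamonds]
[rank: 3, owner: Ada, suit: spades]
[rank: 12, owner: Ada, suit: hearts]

Every 'Positive' example satisfies: rank ≥ 8. None of the 'Negative' examples do.
[rank: 2, owner: Dee, suit: hearts] — rank = 2, hence Negative. [rank: 11, owner: Eve, suit: diamonds] — rank = 11, hence Positive. [rank: 3, owner: Ada, suit: spades] — rank = 3, hence Negative. [rank: 12, owner: Ada, suit: hearts] — rank = 12, hence Positive.

Negative, Positive, Negative, Positive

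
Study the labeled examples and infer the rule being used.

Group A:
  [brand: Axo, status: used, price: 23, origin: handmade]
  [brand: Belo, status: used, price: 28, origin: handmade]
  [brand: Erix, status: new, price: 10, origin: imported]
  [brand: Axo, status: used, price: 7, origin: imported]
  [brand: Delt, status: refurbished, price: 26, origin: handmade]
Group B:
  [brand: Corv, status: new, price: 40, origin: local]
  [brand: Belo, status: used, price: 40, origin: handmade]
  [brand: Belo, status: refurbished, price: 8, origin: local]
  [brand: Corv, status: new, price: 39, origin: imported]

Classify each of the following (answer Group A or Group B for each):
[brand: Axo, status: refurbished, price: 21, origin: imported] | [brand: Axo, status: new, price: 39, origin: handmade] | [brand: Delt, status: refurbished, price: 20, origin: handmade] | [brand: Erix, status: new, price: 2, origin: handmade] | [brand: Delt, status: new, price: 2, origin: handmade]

Group A, Group B, Group A, Group A, Group A

The distinguishing property — price ≠ 8 AND price ≤ 28 — holds for all the 'Group A' cases and none of the 'Group B' cases.
[brand: Axo, status: refurbished, price: 21, origin: imported]: price = 21 — qualifies, so Group A.
[brand: Axo, status: new, price: 39, origin: handmade]: price = 39 — does not satisfy this, so Group B.
[brand: Delt, status: refurbished, price: 20, origin: handmade]: price = 20 — qualifies, so Group A.
[brand: Erix, status: new, price: 2, origin: handmade]: price = 2 — qualifies, so Group A.
[brand: Delt, status: new, price: 2, origin: handmade]: price = 2 — qualifies, so Group A.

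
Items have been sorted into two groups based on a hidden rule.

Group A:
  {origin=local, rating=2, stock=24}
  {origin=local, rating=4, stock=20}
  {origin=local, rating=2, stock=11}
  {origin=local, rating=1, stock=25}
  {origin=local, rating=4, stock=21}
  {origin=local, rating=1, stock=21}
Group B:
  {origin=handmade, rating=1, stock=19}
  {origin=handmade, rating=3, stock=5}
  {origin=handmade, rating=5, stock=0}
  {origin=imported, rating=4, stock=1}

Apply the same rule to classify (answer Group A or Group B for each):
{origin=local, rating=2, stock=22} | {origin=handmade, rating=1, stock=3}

Group A, Group B

All 'Group A' examples share one property — origin is local — and every 'Group B' example lacks it.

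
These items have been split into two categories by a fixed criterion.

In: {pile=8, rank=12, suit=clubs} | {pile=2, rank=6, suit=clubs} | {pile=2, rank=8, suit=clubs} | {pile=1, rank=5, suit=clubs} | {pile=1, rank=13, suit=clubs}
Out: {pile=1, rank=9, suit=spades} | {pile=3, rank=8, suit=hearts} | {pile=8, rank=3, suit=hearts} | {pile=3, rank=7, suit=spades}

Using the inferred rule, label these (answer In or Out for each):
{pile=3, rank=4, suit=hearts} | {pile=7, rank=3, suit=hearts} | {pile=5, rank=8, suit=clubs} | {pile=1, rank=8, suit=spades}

The pattern is that an item is 'In' exactly when: suit is clubs.
Out: {pile=3, rank=4, suit=hearts}, since suit is hearts.
Out: {pile=7, rank=3, suit=hearts}, since suit is hearts.
In: {pile=5, rank=8, suit=clubs}, since suit is clubs.
Out: {pile=1, rank=8, suit=spades}, since suit is spades.

Out, Out, In, Out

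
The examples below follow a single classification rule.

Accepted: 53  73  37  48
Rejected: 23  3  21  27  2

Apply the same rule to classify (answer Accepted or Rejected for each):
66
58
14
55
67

Accepted, Accepted, Rejected, Accepted, Accepted

Every 'Accepted' example satisfies: at least 37. None of the 'Rejected' examples do.
66 — 66 ≥ 37, hence Accepted. 58 — 58 ≥ 37, hence Accepted. 14 — 14 < 37, hence Rejected. 55 — 55 ≥ 37, hence Accepted. 67 — 67 ≥ 37, hence Accepted.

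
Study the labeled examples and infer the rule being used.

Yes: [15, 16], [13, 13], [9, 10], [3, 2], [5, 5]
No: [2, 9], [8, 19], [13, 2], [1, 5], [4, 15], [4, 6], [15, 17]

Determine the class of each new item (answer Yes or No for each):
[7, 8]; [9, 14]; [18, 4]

Yes, No, No

The distinguishing property — |first − second| ≤ 1 — holds for all the 'Yes' cases and none of the 'No' cases.
[7, 8]: |7−8| = 1 — checks out, so Yes. [9, 14]: |9−14| = 5 — fails the rule, so No. [18, 4]: |18−4| = 14 — fails the rule, so No.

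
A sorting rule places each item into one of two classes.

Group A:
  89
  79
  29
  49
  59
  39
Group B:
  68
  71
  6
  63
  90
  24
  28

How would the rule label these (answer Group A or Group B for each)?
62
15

Checking candidate rules against both groups, what survives is: ends in digit 9.
62 — last digit 2, hence Group B.
15 — last digit 5, hence Group B.

Group B, Group B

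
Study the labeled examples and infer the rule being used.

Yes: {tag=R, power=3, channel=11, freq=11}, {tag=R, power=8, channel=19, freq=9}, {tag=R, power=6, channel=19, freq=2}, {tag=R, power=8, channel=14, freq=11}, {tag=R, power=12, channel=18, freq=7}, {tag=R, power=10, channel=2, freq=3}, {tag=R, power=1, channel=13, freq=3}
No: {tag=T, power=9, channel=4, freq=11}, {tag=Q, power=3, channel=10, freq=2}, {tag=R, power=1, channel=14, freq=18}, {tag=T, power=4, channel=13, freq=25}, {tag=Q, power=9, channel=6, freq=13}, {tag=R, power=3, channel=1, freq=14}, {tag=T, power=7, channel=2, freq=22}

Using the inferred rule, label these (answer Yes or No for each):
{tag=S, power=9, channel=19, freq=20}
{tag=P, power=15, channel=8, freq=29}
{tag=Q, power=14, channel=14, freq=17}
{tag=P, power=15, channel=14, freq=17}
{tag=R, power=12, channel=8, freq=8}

No, No, No, No, Yes

A rule that fits every label: tag is R AND freq ≤ 11 — true of each 'Yes' example, false of each 'No' one.
{tag=S, power=9, channel=19, freq=20}: tag is S, freq = 20, does not satisfy this → No.
{tag=P, power=15, channel=8, freq=29}: tag is P, freq = 29, does not satisfy this → No.
{tag=Q, power=14, channel=14, freq=17}: tag is Q, freq = 17, does not satisfy this → No.
{tag=P, power=15, channel=14, freq=17}: tag is P, freq = 17, does not satisfy this → No.
{tag=R, power=12, channel=8, freq=8}: tag is R, freq = 8, matches → Yes.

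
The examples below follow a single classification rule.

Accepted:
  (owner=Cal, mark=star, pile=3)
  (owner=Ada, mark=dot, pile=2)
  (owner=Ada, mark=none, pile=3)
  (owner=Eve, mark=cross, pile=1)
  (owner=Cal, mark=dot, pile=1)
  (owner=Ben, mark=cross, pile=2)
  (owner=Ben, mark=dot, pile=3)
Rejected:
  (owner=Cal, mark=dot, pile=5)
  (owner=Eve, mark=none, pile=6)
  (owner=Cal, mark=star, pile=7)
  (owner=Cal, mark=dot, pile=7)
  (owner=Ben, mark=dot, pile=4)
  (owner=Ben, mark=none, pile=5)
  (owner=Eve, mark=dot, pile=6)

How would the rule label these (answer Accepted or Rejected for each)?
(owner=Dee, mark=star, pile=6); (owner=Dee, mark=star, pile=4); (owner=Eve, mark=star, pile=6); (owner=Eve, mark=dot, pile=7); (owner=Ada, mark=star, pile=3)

'Accepted' ⟺ pile ≤ 3.
(owner=Dee, mark=star, pile=6): pile = 6 — fails this test, so Rejected. (owner=Dee, mark=star, pile=4): pile = 4 — fails this test, so Rejected. (owner=Eve, mark=star, pile=6): pile = 6 — fails this test, so Rejected. (owner=Eve, mark=dot, pile=7): pile = 7 — fails this test, so Rejected. (owner=Ada, mark=star, pile=3): pile = 3 — matches, so Accepted.

Rejected, Rejected, Rejected, Rejected, Accepted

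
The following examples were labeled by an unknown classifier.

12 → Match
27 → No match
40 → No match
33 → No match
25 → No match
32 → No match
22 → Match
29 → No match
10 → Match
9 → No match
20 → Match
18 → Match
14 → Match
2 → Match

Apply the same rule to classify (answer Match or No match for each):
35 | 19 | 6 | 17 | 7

No match, No match, Match, No match, No match

The pattern is that an item is 'Match' exactly when: even AND at most 22.
35: No match (35 is odd, 35 > 22). 19: No match (19 is odd, 19 ≤ 22). 6: Match (6 is even, 6 ≤ 22). 17: No match (17 is odd, 17 ≤ 22). 7: No match (7 is odd, 7 ≤ 22).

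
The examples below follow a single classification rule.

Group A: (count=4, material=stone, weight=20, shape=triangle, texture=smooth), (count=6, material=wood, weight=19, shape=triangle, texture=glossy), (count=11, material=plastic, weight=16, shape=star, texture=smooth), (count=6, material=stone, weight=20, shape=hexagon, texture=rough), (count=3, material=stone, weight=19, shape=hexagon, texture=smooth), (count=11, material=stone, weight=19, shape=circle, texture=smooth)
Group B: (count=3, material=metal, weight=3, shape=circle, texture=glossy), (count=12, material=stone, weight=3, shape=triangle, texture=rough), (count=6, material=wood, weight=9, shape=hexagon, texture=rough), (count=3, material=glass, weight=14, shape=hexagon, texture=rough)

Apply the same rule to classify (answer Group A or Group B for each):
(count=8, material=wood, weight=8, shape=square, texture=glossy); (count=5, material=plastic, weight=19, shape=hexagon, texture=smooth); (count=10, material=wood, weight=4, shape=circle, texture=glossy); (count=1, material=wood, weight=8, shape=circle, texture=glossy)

One predicate separates the groups cleanly: weight ≥ 16.
(count=8, material=wood, weight=8, shape=square, texture=glossy): Group B (weight = 8). (count=5, material=plastic, weight=19, shape=hexagon, texture=smooth): Group A (weight = 19). (count=10, material=wood, weight=4, shape=circle, texture=glossy): Group B (weight = 4). (count=1, material=wood, weight=8, shape=circle, texture=glossy): Group B (weight = 8).

Group B, Group A, Group B, Group B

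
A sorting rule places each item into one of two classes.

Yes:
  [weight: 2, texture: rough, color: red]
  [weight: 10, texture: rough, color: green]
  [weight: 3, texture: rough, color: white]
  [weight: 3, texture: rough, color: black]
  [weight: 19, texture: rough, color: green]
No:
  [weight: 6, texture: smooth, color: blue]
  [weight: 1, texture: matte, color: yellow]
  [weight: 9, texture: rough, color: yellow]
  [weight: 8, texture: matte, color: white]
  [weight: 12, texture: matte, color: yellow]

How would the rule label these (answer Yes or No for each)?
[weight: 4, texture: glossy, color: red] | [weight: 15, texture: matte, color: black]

One predicate separates the groups cleanly: texture is rough AND weight ≠ 9.

No, No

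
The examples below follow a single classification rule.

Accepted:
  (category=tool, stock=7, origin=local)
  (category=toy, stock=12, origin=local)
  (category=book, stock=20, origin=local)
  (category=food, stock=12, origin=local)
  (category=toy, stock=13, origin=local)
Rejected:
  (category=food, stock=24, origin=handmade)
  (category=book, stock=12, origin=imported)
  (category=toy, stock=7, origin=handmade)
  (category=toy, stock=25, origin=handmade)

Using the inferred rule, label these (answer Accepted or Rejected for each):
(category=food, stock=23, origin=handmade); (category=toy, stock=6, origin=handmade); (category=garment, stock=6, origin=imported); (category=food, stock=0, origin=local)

The rule appears to be: origin is local.
(category=food, stock=23, origin=handmade): origin is handmade — does not pass, so Rejected. (category=toy, stock=6, origin=handmade): origin is handmade — does not pass, so Rejected. (category=garment, stock=6, origin=imported): origin is imported — does not pass, so Rejected. (category=food, stock=0, origin=local): origin is local — satisfies this, so Accepted.

Rejected, Rejected, Rejected, Accepted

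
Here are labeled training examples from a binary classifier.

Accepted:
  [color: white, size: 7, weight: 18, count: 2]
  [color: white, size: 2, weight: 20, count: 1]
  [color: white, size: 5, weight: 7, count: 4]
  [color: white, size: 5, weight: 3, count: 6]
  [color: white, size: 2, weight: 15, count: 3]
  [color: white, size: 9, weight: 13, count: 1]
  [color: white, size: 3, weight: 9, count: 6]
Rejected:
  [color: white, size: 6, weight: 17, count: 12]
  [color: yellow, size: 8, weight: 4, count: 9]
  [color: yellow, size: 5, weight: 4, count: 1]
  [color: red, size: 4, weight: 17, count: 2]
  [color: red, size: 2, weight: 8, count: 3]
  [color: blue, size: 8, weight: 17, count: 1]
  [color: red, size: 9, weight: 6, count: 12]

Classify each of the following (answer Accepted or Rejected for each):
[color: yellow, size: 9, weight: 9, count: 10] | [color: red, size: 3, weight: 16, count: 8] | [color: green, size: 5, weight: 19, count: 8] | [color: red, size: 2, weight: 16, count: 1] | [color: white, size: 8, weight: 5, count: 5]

The simplest hypothesis consistent with all the labels is: color is white AND count ≤ 6.
[color: yellow, size: 9, weight: 9, count: 10] → color is yellow, count = 10 → Rejected.
[color: red, size: 3, weight: 16, count: 8] → color is red, count = 8 → Rejected.
[color: green, size: 5, weight: 19, count: 8] → color is green, count = 8 → Rejected.
[color: red, size: 2, weight: 16, count: 1] → color is red, count = 1 → Rejected.
[color: white, size: 8, weight: 5, count: 5] → color is white, count = 5 → Accepted.

Rejected, Rejected, Rejected, Rejected, Accepted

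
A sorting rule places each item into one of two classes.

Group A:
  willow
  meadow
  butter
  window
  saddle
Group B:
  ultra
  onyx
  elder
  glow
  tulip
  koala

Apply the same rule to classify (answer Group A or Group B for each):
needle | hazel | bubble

Group A, Group B, Group A

The common property of the 'Group A' items is: length 6. No 'Group B' item has it.
Group A: needle, since length 6.
Group B: hazel, since length 5.
Group A: bubble, since length 6.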